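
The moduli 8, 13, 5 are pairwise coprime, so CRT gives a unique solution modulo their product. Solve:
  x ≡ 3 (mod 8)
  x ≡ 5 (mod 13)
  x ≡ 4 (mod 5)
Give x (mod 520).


Moduli 8, 13, 5 are pairwise coprime; by CRT there is a unique solution modulo M = 8 · 13 · 5 = 520.
Solve pairwise, accumulating the modulus:
  Start with x ≡ 3 (mod 8).
  Combine with x ≡ 5 (mod 13): since gcd(8, 13) = 1, we get a unique residue mod 104.
    Write x = 3 + 8·t and substitute into x ≡ 5 (mod 13): 8·t ≡ 5 − 3 = 2 (mod 13).
    The inverse of 8 mod 13 is 5 (since 8·5 = 40 = 3·13 + 1), so t ≡ 5·2 = 10 ≡ 10 (mod 13).
    Then x = 3 + 8·10 = 83, valid modulo lcm(8, 13) = 104: x ≡ 83 (mod 104).
  Combine with x ≡ 4 (mod 5): since gcd(104, 5) = 1, we get a unique residue mod 520.
    Write x = 83 + 104·t and substitute into x ≡ 4 (mod 5): 104·t ≡ 4 − 83 = -79 (mod 5).
    Reduce coefficients mod 5: 4·t ≡ 1 (mod 5).
    The inverse of 4 mod 5 is 4 (since 4·4 = 16 = 3·5 + 1), so t ≡ 4·1 = 4 ≡ 4 (mod 5).
    Then x = 83 + 104·4 = 499, valid modulo lcm(104, 5) = 520: x ≡ 499 (mod 520).
Verify: 499 mod 8 = 3 ✓, 499 mod 13 = 5 ✓, 499 mod 5 = 4 ✓.

x ≡ 499 (mod 520).


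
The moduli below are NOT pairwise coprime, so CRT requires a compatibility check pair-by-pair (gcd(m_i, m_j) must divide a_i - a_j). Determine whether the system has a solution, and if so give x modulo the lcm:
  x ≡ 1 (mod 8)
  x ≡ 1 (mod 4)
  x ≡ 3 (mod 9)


Moduli 8, 4, 9 are not pairwise coprime, so CRT works modulo lcm(m_i) when all pairwise compatibility conditions hold.
Pairwise compatibility: gcd(m_i, m_j) must divide a_i - a_j for every pair.
Merge one congruence at a time:
  Start: x ≡ 1 (mod 8).
  Combine with x ≡ 1 (mod 4): gcd(8, 4) = 4; 1 - 1 = 0, which IS divisible by 4, so compatible.
    Write x = 1 + 8·t and substitute into x ≡ 1 (mod 4): 8·t ≡ 1 − 1 = 0 (mod 4).
    Divide the congruence (and modulus) by g = 4: 2·t ≡ 0 (mod 1).
    Modulo 1 every t works; take t = 0.
    Then x = 1 + 8·0 = 1, valid modulo lcm(8, 4) = 8: x ≡ 1 (mod 8).
  Combine with x ≡ 3 (mod 9): gcd(8, 9) = 1; 3 - 1 = 2, which IS divisible by 1, so compatible.
    Write x = 1 + 8·t and substitute into x ≡ 3 (mod 9): 8·t ≡ 3 − 1 = 2 (mod 9).
    The inverse of 8 mod 9 is 8 (since 8·8 = 64 = 7·9 + 1), so t ≡ 8·2 = 16 ≡ 7 (mod 9).
    Then x = 1 + 8·7 = 57, valid modulo lcm(8, 9) = 72: x ≡ 57 (mod 72).
Verify: 57 mod 8 = 1, 57 mod 4 = 1, 57 mod 9 = 3.

x ≡ 57 (mod 72).


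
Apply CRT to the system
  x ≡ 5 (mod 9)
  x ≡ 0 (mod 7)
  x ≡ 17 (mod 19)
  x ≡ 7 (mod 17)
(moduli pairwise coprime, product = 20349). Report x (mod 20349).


Product of moduli M = 9 · 7 · 19 · 17 = 20349.
Merge one congruence at a time:
  Start: x ≡ 5 (mod 9).
  Combine with x ≡ 0 (mod 7); new modulus lcm = 63.
    Write x = 5 + 9·t and substitute into x ≡ 0 (mod 7): 9·t ≡ 0 − 5 = -5 (mod 7).
    Reduce coefficients mod 7: 2·t ≡ 2 (mod 7).
    The inverse of 2 mod 7 is 4 (since 2·4 = 8 = 1·7 + 1), so t ≡ 4·2 = 8 ≡ 1 (mod 7).
    Then x = 5 + 9·1 = 14, valid modulo lcm(9, 7) = 63: x ≡ 14 (mod 63).
  Combine with x ≡ 17 (mod 19); new modulus lcm = 1197.
    Write x = 14 + 63·t and substitute into x ≡ 17 (mod 19): 63·t ≡ 17 − 14 = 3 (mod 19).
    Reduce coefficients mod 19: 6·t ≡ 3 (mod 19).
    The inverse of 6 mod 19 is 16 (since 6·16 = 96 = 5·19 + 1), so t ≡ 16·3 = 48 ≡ 10 (mod 19).
    Then x = 14 + 63·10 = 644, valid modulo lcm(63, 19) = 1197: x ≡ 644 (mod 1197).
  Combine with x ≡ 7 (mod 17); new modulus lcm = 20349.
    Write x = 644 + 1197·t and substitute into x ≡ 7 (mod 17): 1197·t ≡ 7 − 644 = -637 (mod 17).
    Reduce coefficients mod 17: 7·t ≡ 9 (mod 17).
    The inverse of 7 mod 17 is 5 (since 7·5 = 35 = 2·17 + 1), so t ≡ 5·9 = 45 ≡ 11 (mod 17).
    Then x = 644 + 1197·11 = 13811, valid modulo lcm(1197, 17) = 20349: x ≡ 13811 (mod 20349).
Verify against each original: 13811 mod 9 = 5, 13811 mod 7 = 0, 13811 mod 19 = 17, 13811 mod 17 = 7.

x ≡ 13811 (mod 20349).


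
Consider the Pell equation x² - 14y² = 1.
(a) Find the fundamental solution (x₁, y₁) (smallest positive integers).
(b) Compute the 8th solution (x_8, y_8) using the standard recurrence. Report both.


Step 1: Find the fundamental solution (x₁, y₁) of x² - 14y² = 1.
  Expand √14 as a continued fraction. a₀ = ⌊√14⌋ = 3; iterate m_{k+1} = d_k·a_k − m_k, d_{k+1} = (14 − m_{k+1}²)/d_k, a_{k+1} = ⌊(a₀ + m_{k+1})/d_{k+1}⌋ (starting m₀ = 0, d₀ = 1), with convergents p_k = a_k·p_{k-1} + p_{k-2}, q_k = a_k·q_{k-1} + q_{k-2} (p₋₁ = 1, q₋₁ = 0):
  k = 0: a₀ = 3; p₀/q₀ = 3/1; p₀² − 14·q₀² = 9 − 14 = -5.
  k = 1: m = 3, d = 5, a = ⌊(3 + 3)/5⌋ = 1; p/q = (1·3 + 1)/(1·1 + 0) = 4/1; p² − 14·q² = 16 − 14 = 2.
  k = 2: m = 2, d = 2, a = ⌊(3 + 2)/2⌋ = 2; p/q = (2·4 + 3)/(2·1 + 1) = 11/3; p² − 14·q² = 121 − 126 = -5.
  k = 3: m = 2, d = 5, a = ⌊(3 + 2)/5⌋ = 1; p/q = (1·11 + 4)/(1·3 + 1) = 15/4; p² − 14·q² = 225 − 224 = 1.
  The first convergent with p² − 14·q² = 1 gives the fundamental solution (x₁, y₁) = (15, 4).
Step 2: Apply the recurrence (x_{n+1}, y_{n+1}) = (x₁x_n + 14y₁y_n, x₁y_n + y₁x_n) repeatedly.
  From (x_1, y_1) = (15, 4): x_2 = 15·15 + 14·4·4 = 449; y_2 = 15·4 + 4·15 = 120.
  From (x_2, y_2) = (449, 120): x_3 = 15·449 + 14·4·120 = 13455; y_3 = 15·120 + 4·449 = 3596.
  From (x_3, y_3) = (13455, 3596): x_4 = 15·13455 + 14·4·3596 = 403201; y_4 = 15·3596 + 4·13455 = 107760.
  From (x_4, y_4) = (403201, 107760): x_5 = 15·403201 + 14·4·107760 = 12082575; y_5 = 15·107760 + 4·403201 = 3229204.
  From (x_5, y_5) = (12082575, 3229204): x_6 = 15·12082575 + 14·4·3229204 = 362074049; y_6 = 15·3229204 + 4·12082575 = 96768360.
  From (x_6, y_6) = (362074049, 96768360): x_7 = 15·362074049 + 14·4·96768360 = 10850138895; y_7 = 15·96768360 + 4·362074049 = 2899821596.
  From (x_7, y_7) = (10850138895, 2899821596): x_8 = 15·10850138895 + 14·4·2899821596 = 325142092801; y_8 = 15·2899821596 + 4·10850138895 = 86897879520.
Step 3: Verify x_8² - 14·y_8² = 105717380511014096025601 - 105717380511014096025600 = 1 (should be 1). ✓

(x_1, y_1) = (15, 4); (x_8, y_8) = (325142092801, 86897879520).


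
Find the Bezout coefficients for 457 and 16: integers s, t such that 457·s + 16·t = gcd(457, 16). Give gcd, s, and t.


Euclidean algorithm on (457, 16) — divide until remainder is 0:
  457 = 28 · 16 + 9
  16 = 1 · 9 + 7
  9 = 1 · 7 + 2
  7 = 3 · 2 + 1
  2 = 2 · 1 + 0
gcd(457, 16) = 1.
Track Bezout coefficients alongside the remainders: start with r₀ = 457 = a·1 + b·0 (s = 1, t = 0) and r₁ = 16 = a·0 + b·1 (s = 0, t = 1); each new remainder r_{k+1} = r_{k-1} − q_k·r_k inherits s_{k+1} = s_{k-1} − q_k·s_k, t_{k+1} = t_{k-1} − q_k·t_k, so r_k = a·s_k + b·t_k at every step:
  q = 28: r = 9, s = 1 − 28·0 = 1, t = 0 − 28·1 = -28  (check: 457·1 + 16·(-28) = 9)
  q = 1: r = 7, s = 0 − 1·1 = -1, t = 1 − 1·(-28) = 29  (check: 457·(-1) + 16·29 = 7)
  q = 1: r = 2, s = 1 − 1·(-1) = 2, t = -28 − 1·29 = -57  (check: 457·2 + 16·(-57) = 2)
  q = 3: r = 1, s = -1 − 3·2 = -7, t = 29 − 3·(-57) = 200  (check: 457·(-7) + 16·200 = 1)
The row with r = 1 (the gcd) gives the Bezout coefficients s = -7, t = 200.
Result: 457 · (-7) + 16 · (200) = 1.

gcd(457, 16) = 1; s = -7, t = 200 (check: 457·(-7) + 16·200 = 1).


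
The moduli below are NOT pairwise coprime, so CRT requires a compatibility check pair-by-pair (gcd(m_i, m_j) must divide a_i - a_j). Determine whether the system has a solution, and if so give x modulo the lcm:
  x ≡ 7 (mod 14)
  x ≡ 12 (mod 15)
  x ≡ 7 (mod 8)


Moduli 14, 15, 8 are not pairwise coprime, so CRT works modulo lcm(m_i) when all pairwise compatibility conditions hold.
Pairwise compatibility: gcd(m_i, m_j) must divide a_i - a_j for every pair.
Merge one congruence at a time:
  Start: x ≡ 7 (mod 14).
  Combine with x ≡ 12 (mod 15): gcd(14, 15) = 1; 12 - 7 = 5, which IS divisible by 1, so compatible.
    Write x = 7 + 14·t and substitute into x ≡ 12 (mod 15): 14·t ≡ 12 − 7 = 5 (mod 15).
    The inverse of 14 mod 15 is 14 (since 14·14 = 196 = 13·15 + 1), so t ≡ 14·5 = 70 ≡ 10 (mod 15).
    Then x = 7 + 14·10 = 147, valid modulo lcm(14, 15) = 210: x ≡ 147 (mod 210).
  Combine with x ≡ 7 (mod 8): gcd(210, 8) = 2; 7 - 147 = -140, which IS divisible by 2, so compatible.
    Write x = 147 + 210·t and substitute into x ≡ 7 (mod 8): 210·t ≡ 7 − 147 = -140 (mod 8).
    Divide the congruence (and modulus) by g = 2: 105·t ≡ -70 (mod 4).
    Reduce coefficients mod 4: 1·t ≡ 2 (mod 4).
    So t ≡ 2 (mod 4).
    Then x = 147 + 210·2 = 567, valid modulo lcm(210, 8) = 840: x ≡ 567 (mod 840).
Verify: 567 mod 14 = 7, 567 mod 15 = 12, 567 mod 8 = 7.

x ≡ 567 (mod 840).


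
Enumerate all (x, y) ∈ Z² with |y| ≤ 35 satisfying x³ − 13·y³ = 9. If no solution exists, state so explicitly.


The equation is x³ - 13y³ = 9. For fixed y, x³ = 13·y³ + 9, so a solution requires the RHS to be a perfect cube.
Strategy: iterate y from -35 to 35, compute RHS = 13·y³ + 9, and check whether it is a (positive or negative) perfect cube.
Check small values of y:
  y = 0: RHS = 9 is not a perfect cube.
  y = 1: RHS = 22 is not a perfect cube.
  y = -1: RHS = -4 is not a perfect cube.
  y = 2: RHS = 113 is not a perfect cube.
  y = -2: RHS = -95 is not a perfect cube.
  y = 3: RHS = 360 is not a perfect cube.
  y = -3: RHS = -342 is not a perfect cube.
Continuing the search up to |y| = 35 finds no solutions either.
No (x, y) in the scanned range satisfies the equation.

No integer solutions with |y| ≤ 35.


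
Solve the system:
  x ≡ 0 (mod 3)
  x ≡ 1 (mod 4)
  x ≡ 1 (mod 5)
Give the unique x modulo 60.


Moduli 3, 4, 5 are pairwise coprime; by CRT there is a unique solution modulo M = 3 · 4 · 5 = 60.
Solve pairwise, accumulating the modulus:
  Start with x ≡ 0 (mod 3).
  Combine with x ≡ 1 (mod 4): since gcd(3, 4) = 1, we get a unique residue mod 12.
    Write x = 0 + 3·t and substitute into x ≡ 1 (mod 4): 3·t ≡ 1 − 0 = 1 (mod 4).
    The inverse of 3 mod 4 is 3 (since 3·3 = 9 = 2·4 + 1), so t ≡ 3·1 = 3 ≡ 3 (mod 4).
    Then x = 0 + 3·3 = 9, valid modulo lcm(3, 4) = 12: x ≡ 9 (mod 12).
  Combine with x ≡ 1 (mod 5): since gcd(12, 5) = 1, we get a unique residue mod 60.
    Write x = 9 + 12·t and substitute into x ≡ 1 (mod 5): 12·t ≡ 1 − 9 = -8 (mod 5).
    Reduce coefficients mod 5: 2·t ≡ 2 (mod 5).
    The inverse of 2 mod 5 is 3 (since 2·3 = 6 = 1·5 + 1), so t ≡ 3·2 = 6 ≡ 1 (mod 5).
    Then x = 9 + 12·1 = 21, valid modulo lcm(12, 5) = 60: x ≡ 21 (mod 60).
Verify: 21 mod 3 = 0 ✓, 21 mod 4 = 1 ✓, 21 mod 5 = 1 ✓.

x ≡ 21 (mod 60).


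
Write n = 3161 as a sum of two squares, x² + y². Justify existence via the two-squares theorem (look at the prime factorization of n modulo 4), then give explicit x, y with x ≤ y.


Step 1: Factor n = 3161 = 29 · 109.
Step 2: Check the mod-4 condition on each prime factor: 29 ≡ 1 (mod 4), exponent 1; 109 ≡ 1 (mod 4), exponent 1.
All primes ≡ 3 (mod 4) appear to even exponent (or don't appear), so by the two-squares theorem n IS expressible as a sum of two squares.
Step 3: Build a representation. Here n = 29 · 109 is a product of primes ≡ 1 (mod 4). Each prime p ≡ 1 (mod 4) is itself a sum of two squares; find a² by testing p − a² for a perfect square:
  29: 29 − 1² = 28, 29 − 2² = 25 = 5² ⇒ 29 = 2² + 5².
  109: 109 − 1² = 108, 109 − 2² = 105, 109 − 3² = 100 = 10² ⇒ 109 = 3² + 10².
  Combine using the Brahmagupta–Fibonacci identity (a² + b²)(c² + d²) = (ac − bd)² + (ad + bc)² = (ac + bd)² + (ad − bc)²:
  29 · 109 = 3161: from (2² + 5²)(3² + 10²), take (2·3 − 5·10, 2·10 + 5·3) = (6 − 50, 20 + 15) = (-44, 35); dropping signs (only squares matter) gives (44, 35); check 44² + 35² = 1936 + 1225 = 3161 ✓.
Step 4: Order so x ≤ y and verify: 35² + 44² = 1225 + 1936 = 3161 = n. ✓

n = 3161 = 35² + 44² (one valid representation with x ≤ y).


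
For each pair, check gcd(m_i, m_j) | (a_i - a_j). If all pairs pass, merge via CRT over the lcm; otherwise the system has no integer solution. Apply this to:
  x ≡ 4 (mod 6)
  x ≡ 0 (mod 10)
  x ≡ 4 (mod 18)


Moduli 6, 10, 18 are not pairwise coprime, so CRT works modulo lcm(m_i) when all pairwise compatibility conditions hold.
Pairwise compatibility: gcd(m_i, m_j) must divide a_i - a_j for every pair.
Merge one congruence at a time:
  Start: x ≡ 4 (mod 6).
  Combine with x ≡ 0 (mod 10): gcd(6, 10) = 2; 0 - 4 = -4, which IS divisible by 2, so compatible.
    Write x = 4 + 6·t and substitute into x ≡ 0 (mod 10): 6·t ≡ 0 − 4 = -4 (mod 10).
    Divide the congruence (and modulus) by g = 2: 3·t ≡ -2 (mod 5).
    Reduce coefficients mod 5: 3·t ≡ 3 (mod 5).
    The inverse of 3 mod 5 is 2 (since 3·2 = 6 = 1·5 + 1), so t ≡ 2·3 = 6 ≡ 1 (mod 5).
    Then x = 4 + 6·1 = 10, valid modulo lcm(6, 10) = 30: x ≡ 10 (mod 30).
  Combine with x ≡ 4 (mod 18): gcd(30, 18) = 6; 4 - 10 = -6, which IS divisible by 6, so compatible.
    Write x = 10 + 30·t and substitute into x ≡ 4 (mod 18): 30·t ≡ 4 − 10 = -6 (mod 18).
    Divide the congruence (and modulus) by g = 6: 5·t ≡ -1 (mod 3).
    Reduce coefficients mod 3: 2·t ≡ 2 (mod 3).
    The inverse of 2 mod 3 is 2 (since 2·2 = 4 = 1·3 + 1), so t ≡ 2·2 = 4 ≡ 1 (mod 3).
    Then x = 10 + 30·1 = 40, valid modulo lcm(30, 18) = 90: x ≡ 40 (mod 90).
Verify: 40 mod 6 = 4, 40 mod 10 = 0, 40 mod 18 = 4.

x ≡ 40 (mod 90).


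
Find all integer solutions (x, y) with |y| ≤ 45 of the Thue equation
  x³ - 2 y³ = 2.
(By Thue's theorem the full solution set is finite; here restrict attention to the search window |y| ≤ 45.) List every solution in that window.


The equation is x³ - 2y³ = 2. For fixed y, x³ = 2·y³ + 2, so a solution requires the RHS to be a perfect cube.
Strategy: iterate y from -45 to 45, compute RHS = 2·y³ + 2, and check whether it is a (positive or negative) perfect cube.
Check small values of y:
  y = 0: RHS = 2 is not a perfect cube.
  y = 1: RHS = 4 is not a perfect cube.
  y = -1: RHS = 0 = (0)³ ⇒ x = 0 works.
  y = 2: RHS = 18 is not a perfect cube.
  y = -2: RHS = -14 is not a perfect cube.
  y = 3: RHS = 56 is not a perfect cube.
  y = -3: RHS = -52 is not a perfect cube.
Continuing the search up to |y| = 45 finds no further solutions beyond those listed.
Collected solutions: (0, -1).

Solutions (with |y| ≤ 45): (0, -1).


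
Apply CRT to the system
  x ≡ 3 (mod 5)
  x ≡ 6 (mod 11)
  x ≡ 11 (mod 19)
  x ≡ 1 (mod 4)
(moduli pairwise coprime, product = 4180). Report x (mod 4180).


Product of moduli M = 5 · 11 · 19 · 4 = 4180.
Merge one congruence at a time:
  Start: x ≡ 3 (mod 5).
  Combine with x ≡ 6 (mod 11); new modulus lcm = 55.
    Write x = 3 + 5·t and substitute into x ≡ 6 (mod 11): 5·t ≡ 6 − 3 = 3 (mod 11).
    The inverse of 5 mod 11 is 9 (since 5·9 = 45 = 4·11 + 1), so t ≡ 9·3 = 27 ≡ 5 (mod 11).
    Then x = 3 + 5·5 = 28, valid modulo lcm(5, 11) = 55: x ≡ 28 (mod 55).
  Combine with x ≡ 11 (mod 19); new modulus lcm = 1045.
    Write x = 28 + 55·t and substitute into x ≡ 11 (mod 19): 55·t ≡ 11 − 28 = -17 (mod 19).
    Reduce coefficients mod 19: 17·t ≡ 2 (mod 19).
    The inverse of 17 mod 19 is 9 (since 17·9 = 153 = 8·19 + 1), so t ≡ 9·2 = 18 ≡ 18 (mod 19).
    Then x = 28 + 55·18 = 1018, valid modulo lcm(55, 19) = 1045: x ≡ 1018 (mod 1045).
  Combine with x ≡ 1 (mod 4); new modulus lcm = 4180.
    Write x = 1018 + 1045·t and substitute into x ≡ 1 (mod 4): 1045·t ≡ 1 − 1018 = -1017 (mod 4).
    Reduce coefficients mod 4: 1·t ≡ 3 (mod 4).
    So t ≡ 3 (mod 4).
    Then x = 1018 + 1045·3 = 4153, valid modulo lcm(1045, 4) = 4180: x ≡ 4153 (mod 4180).
Verify against each original: 4153 mod 5 = 3, 4153 mod 11 = 6, 4153 mod 19 = 11, 4153 mod 4 = 1.

x ≡ 4153 (mod 4180).


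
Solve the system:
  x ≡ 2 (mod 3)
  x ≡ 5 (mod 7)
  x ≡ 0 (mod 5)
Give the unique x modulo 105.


Moduli 3, 7, 5 are pairwise coprime; by CRT there is a unique solution modulo M = 3 · 7 · 5 = 105.
Solve pairwise, accumulating the modulus:
  Start with x ≡ 2 (mod 3).
  Combine with x ≡ 5 (mod 7): since gcd(3, 7) = 1, we get a unique residue mod 21.
    Write x = 2 + 3·t and substitute into x ≡ 5 (mod 7): 3·t ≡ 5 − 2 = 3 (mod 7).
    The inverse of 3 mod 7 is 5 (since 3·5 = 15 = 2·7 + 1), so t ≡ 5·3 = 15 ≡ 1 (mod 7).
    Then x = 2 + 3·1 = 5, valid modulo lcm(3, 7) = 21: x ≡ 5 (mod 21).
  Combine with x ≡ 0 (mod 5): since gcd(21, 5) = 1, we get a unique residue mod 105.
    Write x = 5 + 21·t and substitute into x ≡ 0 (mod 5): 21·t ≡ 0 − 5 = -5 (mod 5).
    Reduce coefficients mod 5: 1·t ≡ 0 (mod 5).
    So t ≡ 0 (mod 5).
    Then x = 5 + 21·0 = 5, valid modulo lcm(21, 5) = 105: x ≡ 5 (mod 105).
Verify: 5 mod 3 = 2 ✓, 5 mod 7 = 5 ✓, 5 mod 5 = 0 ✓.

x ≡ 5 (mod 105).


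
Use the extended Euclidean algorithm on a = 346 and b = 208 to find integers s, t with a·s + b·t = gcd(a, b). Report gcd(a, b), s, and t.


Euclidean algorithm on (346, 208) — divide until remainder is 0:
  346 = 1 · 208 + 138
  208 = 1 · 138 + 70
  138 = 1 · 70 + 68
  70 = 1 · 68 + 2
  68 = 34 · 2 + 0
gcd(346, 208) = 2.
Track Bezout coefficients alongside the remainders: start with r₀ = 346 = a·1 + b·0 (s = 1, t = 0) and r₁ = 208 = a·0 + b·1 (s = 0, t = 1); each new remainder r_{k+1} = r_{k-1} − q_k·r_k inherits s_{k+1} = s_{k-1} − q_k·s_k, t_{k+1} = t_{k-1} − q_k·t_k, so r_k = a·s_k + b·t_k at every step:
  q = 1: r = 138, s = 1 − 1·0 = 1, t = 0 − 1·1 = -1  (check: 346·1 + 208·(-1) = 138)
  q = 1: r = 70, s = 0 − 1·1 = -1, t = 1 − 1·(-1) = 2  (check: 346·(-1) + 208·2 = 70)
  q = 1: r = 68, s = 1 − 1·(-1) = 2, t = -1 − 1·2 = -3  (check: 346·2 + 208·(-3) = 68)
  q = 1: r = 2, s = -1 − 1·2 = -3, t = 2 − 1·(-3) = 5  (check: 346·(-3) + 208·5 = 2)
The row with r = 2 (the gcd) gives the Bezout coefficients s = -3, t = 5.
Result: 346 · (-3) + 208 · (5) = 2.

gcd(346, 208) = 2; s = -3, t = 5 (check: 346·(-3) + 208·5 = 2).


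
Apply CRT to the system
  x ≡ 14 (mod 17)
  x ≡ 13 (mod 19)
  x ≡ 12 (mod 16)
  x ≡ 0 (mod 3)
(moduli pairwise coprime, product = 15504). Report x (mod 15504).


Product of moduli M = 17 · 19 · 16 · 3 = 15504.
Merge one congruence at a time:
  Start: x ≡ 14 (mod 17).
  Combine with x ≡ 13 (mod 19); new modulus lcm = 323.
    Write x = 14 + 17·t and substitute into x ≡ 13 (mod 19): 17·t ≡ 13 − 14 = -1 (mod 19).
    Reduce coefficients mod 19: 17·t ≡ 18 (mod 19).
    The inverse of 17 mod 19 is 9 (since 17·9 = 153 = 8·19 + 1), so t ≡ 9·18 = 162 ≡ 10 (mod 19).
    Then x = 14 + 17·10 = 184, valid modulo lcm(17, 19) = 323: x ≡ 184 (mod 323).
  Combine with x ≡ 12 (mod 16); new modulus lcm = 5168.
    Write x = 184 + 323·t and substitute into x ≡ 12 (mod 16): 323·t ≡ 12 − 184 = -172 (mod 16).
    Reduce coefficients mod 16: 3·t ≡ 4 (mod 16).
    The inverse of 3 mod 16 is 11 (since 3·11 = 33 = 2·16 + 1), so t ≡ 11·4 = 44 ≡ 12 (mod 16).
    Then x = 184 + 323·12 = 4060, valid modulo lcm(323, 16) = 5168: x ≡ 4060 (mod 5168).
  Combine with x ≡ 0 (mod 3); new modulus lcm = 15504.
    Write x = 4060 + 5168·t and substitute into x ≡ 0 (mod 3): 5168·t ≡ 0 − 4060 = -4060 (mod 3).
    Reduce coefficients mod 3: 2·t ≡ 2 (mod 3).
    The inverse of 2 mod 3 is 2 (since 2·2 = 4 = 1·3 + 1), so t ≡ 2·2 = 4 ≡ 1 (mod 3).
    Then x = 4060 + 5168·1 = 9228, valid modulo lcm(5168, 3) = 15504: x ≡ 9228 (mod 15504).
Verify against each original: 9228 mod 17 = 14, 9228 mod 19 = 13, 9228 mod 16 = 12, 9228 mod 3 = 0.

x ≡ 9228 (mod 15504).


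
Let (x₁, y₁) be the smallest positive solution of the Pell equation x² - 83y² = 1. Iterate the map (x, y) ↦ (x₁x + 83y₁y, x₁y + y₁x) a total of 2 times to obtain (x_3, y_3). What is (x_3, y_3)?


Step 1: Find the fundamental solution (x₁, y₁) of x² - 83y² = 1.
  Expand √83 as a continued fraction. a₀ = ⌊√83⌋ = 9; iterate m_{k+1} = d_k·a_k − m_k, d_{k+1} = (83 − m_{k+1}²)/d_k, a_{k+1} = ⌊(a₀ + m_{k+1})/d_{k+1}⌋ (starting m₀ = 0, d₀ = 1), with convergents p_k = a_k·p_{k-1} + p_{k-2}, q_k = a_k·q_{k-1} + q_{k-2} (p₋₁ = 1, q₋₁ = 0):
  k = 0: a₀ = 9; p₀/q₀ = 9/1; p₀² − 83·q₀² = 81 − 83 = -2.
  k = 1: m = 9, d = 2, a = ⌊(9 + 9)/2⌋ = 9; p/q = (9·9 + 1)/(9·1 + 0) = 82/9; p² − 83·q² = 6724 − 6723 = 1.
  The first convergent with p² − 83·q² = 1 gives the fundamental solution (x₁, y₁) = (82, 9).
Step 2: Apply the recurrence (x_{n+1}, y_{n+1}) = (x₁x_n + 83y₁y_n, x₁y_n + y₁x_n) repeatedly.
  From (x_1, y_1) = (82, 9): x_2 = 82·82 + 83·9·9 = 13447; y_2 = 82·9 + 9·82 = 1476.
  From (x_2, y_2) = (13447, 1476): x_3 = 82·13447 + 83·9·1476 = 2205226; y_3 = 82·1476 + 9·13447 = 242055.
Step 3: Verify x_3² - 83·y_3² = 4863021711076 - 4863021711075 = 1 (should be 1). ✓

(x_1, y_1) = (82, 9); (x_3, y_3) = (2205226, 242055).


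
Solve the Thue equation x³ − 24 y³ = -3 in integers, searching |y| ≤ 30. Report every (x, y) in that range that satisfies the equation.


The equation is x³ - 24y³ = -3. For fixed y, x³ = 24·y³ − 3, so a solution requires the RHS to be a perfect cube.
Strategy: iterate y from -30 to 30, compute RHS = 24·y³ − 3, and check whether it is a (positive or negative) perfect cube.
Check small values of y:
  y = 0: RHS = -3 is not a perfect cube.
  y = 1: RHS = 21 is not a perfect cube.
  y = -1: RHS = -27 = (-3)³ ⇒ x = -3 works.
  y = 2: RHS = 189 is not a perfect cube.
  y = -2: RHS = -195 is not a perfect cube.
  y = 3: RHS = 645 is not a perfect cube.
  y = -3: RHS = -651 is not a perfect cube.
Continuing the search up to |y| = 30 finds no further solutions beyond those listed.
Collected solutions: (-3, -1).

Solutions (with |y| ≤ 30): (-3, -1).


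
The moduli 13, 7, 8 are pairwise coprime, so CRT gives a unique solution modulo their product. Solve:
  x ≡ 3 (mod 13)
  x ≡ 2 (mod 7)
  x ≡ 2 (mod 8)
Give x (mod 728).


Moduli 13, 7, 8 are pairwise coprime; by CRT there is a unique solution modulo M = 13 · 7 · 8 = 728.
Solve pairwise, accumulating the modulus:
  Start with x ≡ 3 (mod 13).
  Combine with x ≡ 2 (mod 7): since gcd(13, 7) = 1, we get a unique residue mod 91.
    Write x = 3 + 13·t and substitute into x ≡ 2 (mod 7): 13·t ≡ 2 − 3 = -1 (mod 7).
    Reduce coefficients mod 7: 6·t ≡ 6 (mod 7).
    The inverse of 6 mod 7 is 6 (since 6·6 = 36 = 5·7 + 1), so t ≡ 6·6 = 36 ≡ 1 (mod 7).
    Then x = 3 + 13·1 = 16, valid modulo lcm(13, 7) = 91: x ≡ 16 (mod 91).
  Combine with x ≡ 2 (mod 8): since gcd(91, 8) = 1, we get a unique residue mod 728.
    Write x = 16 + 91·t and substitute into x ≡ 2 (mod 8): 91·t ≡ 2 − 16 = -14 (mod 8).
    Reduce coefficients mod 8: 3·t ≡ 2 (mod 8).
    The inverse of 3 mod 8 is 3 (since 3·3 = 9 = 1·8 + 1), so t ≡ 3·2 = 6 ≡ 6 (mod 8).
    Then x = 16 + 91·6 = 562, valid modulo lcm(91, 8) = 728: x ≡ 562 (mod 728).
Verify: 562 mod 13 = 3 ✓, 562 mod 7 = 2 ✓, 562 mod 8 = 2 ✓.

x ≡ 562 (mod 728).


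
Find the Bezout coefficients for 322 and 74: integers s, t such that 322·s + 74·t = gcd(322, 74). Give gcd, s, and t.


Euclidean algorithm on (322, 74) — divide until remainder is 0:
  322 = 4 · 74 + 26
  74 = 2 · 26 + 22
  26 = 1 · 22 + 4
  22 = 5 · 4 + 2
  4 = 2 · 2 + 0
gcd(322, 74) = 2.
Track Bezout coefficients alongside the remainders: start with r₀ = 322 = a·1 + b·0 (s = 1, t = 0) and r₁ = 74 = a·0 + b·1 (s = 0, t = 1); each new remainder r_{k+1} = r_{k-1} − q_k·r_k inherits s_{k+1} = s_{k-1} − q_k·s_k, t_{k+1} = t_{k-1} − q_k·t_k, so r_k = a·s_k + b·t_k at every step:
  q = 4: r = 26, s = 1 − 4·0 = 1, t = 0 − 4·1 = -4  (check: 322·1 + 74·(-4) = 26)
  q = 2: r = 22, s = 0 − 2·1 = -2, t = 1 − 2·(-4) = 9  (check: 322·(-2) + 74·9 = 22)
  q = 1: r = 4, s = 1 − 1·(-2) = 3, t = -4 − 1·9 = -13  (check: 322·3 + 74·(-13) = 4)
  q = 5: r = 2, s = -2 − 5·3 = -17, t = 9 − 5·(-13) = 74  (check: 322·(-17) + 74·74 = 2)
The row with r = 2 (the gcd) gives the Bezout coefficients s = -17, t = 74.
Result: 322 · (-17) + 74 · (74) = 2.

gcd(322, 74) = 2; s = -17, t = 74 (check: 322·(-17) + 74·74 = 2).


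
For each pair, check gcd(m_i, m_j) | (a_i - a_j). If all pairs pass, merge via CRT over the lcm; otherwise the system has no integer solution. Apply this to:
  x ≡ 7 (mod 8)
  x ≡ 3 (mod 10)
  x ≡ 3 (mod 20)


Moduli 8, 10, 20 are not pairwise coprime, so CRT works modulo lcm(m_i) when all pairwise compatibility conditions hold.
Pairwise compatibility: gcd(m_i, m_j) must divide a_i - a_j for every pair.
Merge one congruence at a time:
  Start: x ≡ 7 (mod 8).
  Combine with x ≡ 3 (mod 10): gcd(8, 10) = 2; 3 - 7 = -4, which IS divisible by 2, so compatible.
    Write x = 7 + 8·t and substitute into x ≡ 3 (mod 10): 8·t ≡ 3 − 7 = -4 (mod 10).
    Divide the congruence (and modulus) by g = 2: 4·t ≡ -2 (mod 5).
    Reduce coefficients mod 5: 4·t ≡ 3 (mod 5).
    The inverse of 4 mod 5 is 4 (since 4·4 = 16 = 3·5 + 1), so t ≡ 4·3 = 12 ≡ 2 (mod 5).
    Then x = 7 + 8·2 = 23, valid modulo lcm(8, 10) = 40: x ≡ 23 (mod 40).
  Combine with x ≡ 3 (mod 20): gcd(40, 20) = 20; 3 - 23 = -20, which IS divisible by 20, so compatible.
    Write x = 23 + 40·t and substitute into x ≡ 3 (mod 20): 40·t ≡ 3 − 23 = -20 (mod 20).
    Divide the congruence (and modulus) by g = 20: 2·t ≡ -1 (mod 1).
    Modulo 1 every t works; take t = 0.
    Then x = 23 + 40·0 = 23, valid modulo lcm(40, 20) = 40: x ≡ 23 (mod 40).
Verify: 23 mod 8 = 7, 23 mod 10 = 3, 23 mod 20 = 3.

x ≡ 23 (mod 40).


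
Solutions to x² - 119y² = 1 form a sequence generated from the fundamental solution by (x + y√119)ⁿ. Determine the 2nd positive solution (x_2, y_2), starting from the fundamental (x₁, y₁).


Step 1: Find the fundamental solution (x₁, y₁) of x² - 119y² = 1.
  Expand √119 as a continued fraction. a₀ = ⌊√119⌋ = 10; iterate m_{k+1} = d_k·a_k − m_k, d_{k+1} = (119 − m_{k+1}²)/d_k, a_{k+1} = ⌊(a₀ + m_{k+1})/d_{k+1}⌋ (starting m₀ = 0, d₀ = 1), with convergents p_k = a_k·p_{k-1} + p_{k-2}, q_k = a_k·q_{k-1} + q_{k-2} (p₋₁ = 1, q₋₁ = 0):
  k = 0: a₀ = 10; p₀/q₀ = 10/1; p₀² − 119·q₀² = 100 − 119 = -19.
  k = 1: m = 10, d = 19, a = ⌊(10 + 10)/19⌋ = 1; p/q = (1·10 + 1)/(1·1 + 0) = 11/1; p² − 119·q² = 121 − 119 = 2.
  k = 2: m = 9, d = 2, a = ⌊(10 + 9)/2⌋ = 9; p/q = (9·11 + 10)/(9·1 + 1) = 109/10; p² − 119·q² = 11881 − 11900 = -19.
  k = 3: m = 9, d = 19, a = ⌊(10 + 9)/19⌋ = 1; p/q = (1·109 + 11)/(1·10 + 1) = 120/11; p² − 119·q² = 14400 − 14399 = 1.
  The first convergent with p² − 119·q² = 1 gives the fundamental solution (x₁, y₁) = (120, 11).
Step 2: Apply the recurrence (x_{n+1}, y_{n+1}) = (x₁x_n + 119y₁y_n, x₁y_n + y₁x_n) repeatedly.
  From (x_1, y_1) = (120, 11): x_2 = 120·120 + 119·11·11 = 28799; y_2 = 120·11 + 11·120 = 2640.
Step 3: Verify x_2² - 119·y_2² = 829382401 - 829382400 = 1 (should be 1). ✓

(x_1, y_1) = (120, 11); (x_2, y_2) = (28799, 2640).


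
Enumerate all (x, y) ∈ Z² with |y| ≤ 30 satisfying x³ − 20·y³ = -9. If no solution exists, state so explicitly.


The equation is x³ - 20y³ = -9. For fixed y, x³ = 20·y³ − 9, so a solution requires the RHS to be a perfect cube.
Strategy: iterate y from -30 to 30, compute RHS = 20·y³ − 9, and check whether it is a (positive or negative) perfect cube.
Check small values of y:
  y = 0: RHS = -9 is not a perfect cube.
  y = 1: RHS = 11 is not a perfect cube.
  y = -1: RHS = -29 is not a perfect cube.
  y = 2: RHS = 151 is not a perfect cube.
  y = -2: RHS = -169 is not a perfect cube.
  y = 3: RHS = 531 is not a perfect cube.
  y = -3: RHS = -549 is not a perfect cube.
Continuing the search up to |y| = 30 finds no solutions either.
No (x, y) in the scanned range satisfies the equation.

No integer solutions with |y| ≤ 30.


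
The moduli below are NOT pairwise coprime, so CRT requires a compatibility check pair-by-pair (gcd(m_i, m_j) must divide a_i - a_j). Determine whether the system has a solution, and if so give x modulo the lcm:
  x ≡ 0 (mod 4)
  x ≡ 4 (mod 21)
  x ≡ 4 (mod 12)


Moduli 4, 21, 12 are not pairwise coprime, so CRT works modulo lcm(m_i) when all pairwise compatibility conditions hold.
Pairwise compatibility: gcd(m_i, m_j) must divide a_i - a_j for every pair.
Merge one congruence at a time:
  Start: x ≡ 0 (mod 4).
  Combine with x ≡ 4 (mod 21): gcd(4, 21) = 1; 4 - 0 = 4, which IS divisible by 1, so compatible.
    Write x = 0 + 4·t and substitute into x ≡ 4 (mod 21): 4·t ≡ 4 − 0 = 4 (mod 21).
    The inverse of 4 mod 21 is 16 (since 4·16 = 64 = 3·21 + 1), so t ≡ 16·4 = 64 ≡ 1 (mod 21).
    Then x = 0 + 4·1 = 4, valid modulo lcm(4, 21) = 84: x ≡ 4 (mod 84).
  Combine with x ≡ 4 (mod 12): gcd(84, 12) = 12; 4 - 4 = 0, which IS divisible by 12, so compatible.
    Write x = 4 + 84·t and substitute into x ≡ 4 (mod 12): 84·t ≡ 4 − 4 = 0 (mod 12).
    Divide the congruence (and modulus) by g = 12: 7·t ≡ 0 (mod 1).
    Modulo 1 every t works; take t = 0.
    Then x = 4 + 84·0 = 4, valid modulo lcm(84, 12) = 84: x ≡ 4 (mod 84).
Verify: 4 mod 4 = 0, 4 mod 21 = 4, 4 mod 12 = 4.

x ≡ 4 (mod 84).


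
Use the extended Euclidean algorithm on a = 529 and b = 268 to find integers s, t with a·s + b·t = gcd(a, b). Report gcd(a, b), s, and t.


Euclidean algorithm on (529, 268) — divide until remainder is 0:
  529 = 1 · 268 + 261
  268 = 1 · 261 + 7
  261 = 37 · 7 + 2
  7 = 3 · 2 + 1
  2 = 2 · 1 + 0
gcd(529, 268) = 1.
Track Bezout coefficients alongside the remainders: start with r₀ = 529 = a·1 + b·0 (s = 1, t = 0) and r₁ = 268 = a·0 + b·1 (s = 0, t = 1); each new remainder r_{k+1} = r_{k-1} − q_k·r_k inherits s_{k+1} = s_{k-1} − q_k·s_k, t_{k+1} = t_{k-1} − q_k·t_k, so r_k = a·s_k + b·t_k at every step:
  q = 1: r = 261, s = 1 − 1·0 = 1, t = 0 − 1·1 = -1  (check: 529·1 + 268·(-1) = 261)
  q = 1: r = 7, s = 0 − 1·1 = -1, t = 1 − 1·(-1) = 2  (check: 529·(-1) + 268·2 = 7)
  q = 37: r = 2, s = 1 − 37·(-1) = 38, t = -1 − 37·2 = -75  (check: 529·38 + 268·(-75) = 2)
  q = 3: r = 1, s = -1 − 3·38 = -115, t = 2 − 3·(-75) = 227  (check: 529·(-115) + 268·227 = 1)
The row with r = 1 (the gcd) gives the Bezout coefficients s = -115, t = 227.
Result: 529 · (-115) + 268 · (227) = 1.

gcd(529, 268) = 1; s = -115, t = 227 (check: 529·(-115) + 268·227 = 1).


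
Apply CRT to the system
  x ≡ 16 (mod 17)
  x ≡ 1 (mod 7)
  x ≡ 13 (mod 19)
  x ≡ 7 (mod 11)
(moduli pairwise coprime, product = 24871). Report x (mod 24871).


Product of moduli M = 17 · 7 · 19 · 11 = 24871.
Merge one congruence at a time:
  Start: x ≡ 16 (mod 17).
  Combine with x ≡ 1 (mod 7); new modulus lcm = 119.
    Write x = 16 + 17·t and substitute into x ≡ 1 (mod 7): 17·t ≡ 1 − 16 = -15 (mod 7).
    Reduce coefficients mod 7: 3·t ≡ 6 (mod 7).
    The inverse of 3 mod 7 is 5 (since 3·5 = 15 = 2·7 + 1), so t ≡ 5·6 = 30 ≡ 2 (mod 7).
    Then x = 16 + 17·2 = 50, valid modulo lcm(17, 7) = 119: x ≡ 50 (mod 119).
  Combine with x ≡ 13 (mod 19); new modulus lcm = 2261.
    Write x = 50 + 119·t and substitute into x ≡ 13 (mod 19): 119·t ≡ 13 − 50 = -37 (mod 19).
    Reduce coefficients mod 19: 5·t ≡ 1 (mod 19).
    The inverse of 5 mod 19 is 4 (since 5·4 = 20 = 1·19 + 1), so t ≡ 4·1 = 4 ≡ 4 (mod 19).
    Then x = 50 + 119·4 = 526, valid modulo lcm(119, 19) = 2261: x ≡ 526 (mod 2261).
  Combine with x ≡ 7 (mod 11); new modulus lcm = 24871.
    Write x = 526 + 2261·t and substitute into x ≡ 7 (mod 11): 2261·t ≡ 7 − 526 = -519 (mod 11).
    Reduce coefficients mod 11: 6·t ≡ 9 (mod 11).
    The inverse of 6 mod 11 is 2 (since 6·2 = 12 = 1·11 + 1), so t ≡ 2·9 = 18 ≡ 7 (mod 11).
    Then x = 526 + 2261·7 = 16353, valid modulo lcm(2261, 11) = 24871: x ≡ 16353 (mod 24871).
Verify against each original: 16353 mod 17 = 16, 16353 mod 7 = 1, 16353 mod 19 = 13, 16353 mod 11 = 7.

x ≡ 16353 (mod 24871).


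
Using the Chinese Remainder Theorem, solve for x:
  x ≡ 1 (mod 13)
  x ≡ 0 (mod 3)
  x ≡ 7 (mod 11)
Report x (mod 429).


Moduli 13, 3, 11 are pairwise coprime; by CRT there is a unique solution modulo M = 13 · 3 · 11 = 429.
Solve pairwise, accumulating the modulus:
  Start with x ≡ 1 (mod 13).
  Combine with x ≡ 0 (mod 3): since gcd(13, 3) = 1, we get a unique residue mod 39.
    Write x = 1 + 13·t and substitute into x ≡ 0 (mod 3): 13·t ≡ 0 − 1 = -1 (mod 3).
    Reduce coefficients mod 3: 1·t ≡ 2 (mod 3).
    So t ≡ 2 (mod 3).
    Then x = 1 + 13·2 = 27, valid modulo lcm(13, 3) = 39: x ≡ 27 (mod 39).
  Combine with x ≡ 7 (mod 11): since gcd(39, 11) = 1, we get a unique residue mod 429.
    Write x = 27 + 39·t and substitute into x ≡ 7 (mod 11): 39·t ≡ 7 − 27 = -20 (mod 11).
    Reduce coefficients mod 11: 6·t ≡ 2 (mod 11).
    The inverse of 6 mod 11 is 2 (since 6·2 = 12 = 1·11 + 1), so t ≡ 2·2 = 4 ≡ 4 (mod 11).
    Then x = 27 + 39·4 = 183, valid modulo lcm(39, 11) = 429: x ≡ 183 (mod 429).
Verify: 183 mod 13 = 1 ✓, 183 mod 3 = 0 ✓, 183 mod 11 = 7 ✓.

x ≡ 183 (mod 429).


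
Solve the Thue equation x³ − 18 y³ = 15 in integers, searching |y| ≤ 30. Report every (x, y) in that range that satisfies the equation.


The equation is x³ - 18y³ = 15. For fixed y, x³ = 18·y³ + 15, so a solution requires the RHS to be a perfect cube.
Strategy: iterate y from -30 to 30, compute RHS = 18·y³ + 15, and check whether it is a (positive or negative) perfect cube.
Check small values of y:
  y = 0: RHS = 15 is not a perfect cube.
  y = 1: RHS = 33 is not a perfect cube.
  y = -1: RHS = -3 is not a perfect cube.
  y = 2: RHS = 159 is not a perfect cube.
  y = -2: RHS = -129 is not a perfect cube.
  y = 3: RHS = 501 is not a perfect cube.
  y = -3: RHS = -471 is not a perfect cube.
Continuing the search up to |y| = 30 finds no solutions either.
No (x, y) in the scanned range satisfies the equation.

No integer solutions with |y| ≤ 30.


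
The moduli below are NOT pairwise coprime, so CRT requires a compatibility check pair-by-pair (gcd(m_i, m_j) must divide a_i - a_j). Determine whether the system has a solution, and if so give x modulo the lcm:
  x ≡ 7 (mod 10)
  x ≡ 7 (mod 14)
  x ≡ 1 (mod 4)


Moduli 10, 14, 4 are not pairwise coprime, so CRT works modulo lcm(m_i) when all pairwise compatibility conditions hold.
Pairwise compatibility: gcd(m_i, m_j) must divide a_i - a_j for every pair.
Merge one congruence at a time:
  Start: x ≡ 7 (mod 10).
  Combine with x ≡ 7 (mod 14): gcd(10, 14) = 2; 7 - 7 = 0, which IS divisible by 2, so compatible.
    Write x = 7 + 10·t and substitute into x ≡ 7 (mod 14): 10·t ≡ 7 − 7 = 0 (mod 14).
    Divide the congruence (and modulus) by g = 2: 5·t ≡ 0 (mod 7).
    The inverse of 5 mod 7 is 3 (since 5·3 = 15 = 2·7 + 1), so t ≡ 3·0 = 0 ≡ 0 (mod 7).
    Then x = 7 + 10·0 = 7, valid modulo lcm(10, 14) = 70: x ≡ 7 (mod 70).
  Combine with x ≡ 1 (mod 4): gcd(70, 4) = 2; 1 - 7 = -6, which IS divisible by 2, so compatible.
    Write x = 7 + 70·t and substitute into x ≡ 1 (mod 4): 70·t ≡ 1 − 7 = -6 (mod 4).
    Divide the congruence (and modulus) by g = 2: 35·t ≡ -3 (mod 2).
    Reduce coefficients mod 2: 1·t ≡ 1 (mod 2).
    So t ≡ 1 (mod 2).
    Then x = 7 + 70·1 = 77, valid modulo lcm(70, 4) = 140: x ≡ 77 (mod 140).
Verify: 77 mod 10 = 7, 77 mod 14 = 7, 77 mod 4 = 1.

x ≡ 77 (mod 140).


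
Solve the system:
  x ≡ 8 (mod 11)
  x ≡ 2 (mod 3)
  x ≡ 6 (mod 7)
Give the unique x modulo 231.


Moduli 11, 3, 7 are pairwise coprime; by CRT there is a unique solution modulo M = 11 · 3 · 7 = 231.
Solve pairwise, accumulating the modulus:
  Start with x ≡ 8 (mod 11).
  Combine with x ≡ 2 (mod 3): since gcd(11, 3) = 1, we get a unique residue mod 33.
    Write x = 8 + 11·t and substitute into x ≡ 2 (mod 3): 11·t ≡ 2 − 8 = -6 (mod 3).
    Reduce coefficients mod 3: 2·t ≡ 0 (mod 3).
    The inverse of 2 mod 3 is 2 (since 2·2 = 4 = 1·3 + 1), so t ≡ 2·0 = 0 ≡ 0 (mod 3).
    Then x = 8 + 11·0 = 8, valid modulo lcm(11, 3) = 33: x ≡ 8 (mod 33).
  Combine with x ≡ 6 (mod 7): since gcd(33, 7) = 1, we get a unique residue mod 231.
    Write x = 8 + 33·t and substitute into x ≡ 6 (mod 7): 33·t ≡ 6 − 8 = -2 (mod 7).
    Reduce coefficients mod 7: 5·t ≡ 5 (mod 7).
    The inverse of 5 mod 7 is 3 (since 5·3 = 15 = 2·7 + 1), so t ≡ 3·5 = 15 ≡ 1 (mod 7).
    Then x = 8 + 33·1 = 41, valid modulo lcm(33, 7) = 231: x ≡ 41 (mod 231).
Verify: 41 mod 11 = 8 ✓, 41 mod 3 = 2 ✓, 41 mod 7 = 6 ✓.

x ≡ 41 (mod 231).


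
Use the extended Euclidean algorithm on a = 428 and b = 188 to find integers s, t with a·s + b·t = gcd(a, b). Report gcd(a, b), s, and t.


Euclidean algorithm on (428, 188) — divide until remainder is 0:
  428 = 2 · 188 + 52
  188 = 3 · 52 + 32
  52 = 1 · 32 + 20
  32 = 1 · 20 + 12
  20 = 1 · 12 + 8
  12 = 1 · 8 + 4
  8 = 2 · 4 + 0
gcd(428, 188) = 4.
Track Bezout coefficients alongside the remainders: start with r₀ = 428 = a·1 + b·0 (s = 1, t = 0) and r₁ = 188 = a·0 + b·1 (s = 0, t = 1); each new remainder r_{k+1} = r_{k-1} − q_k·r_k inherits s_{k+1} = s_{k-1} − q_k·s_k, t_{k+1} = t_{k-1} − q_k·t_k, so r_k = a·s_k + b·t_k at every step:
  q = 2: r = 52, s = 1 − 2·0 = 1, t = 0 − 2·1 = -2  (check: 428·1 + 188·(-2) = 52)
  q = 3: r = 32, s = 0 − 3·1 = -3, t = 1 − 3·(-2) = 7  (check: 428·(-3) + 188·7 = 32)
  q = 1: r = 20, s = 1 − 1·(-3) = 4, t = -2 − 1·7 = -9  (check: 428·4 + 188·(-9) = 20)
  q = 1: r = 12, s = -3 − 1·4 = -7, t = 7 − 1·(-9) = 16  (check: 428·(-7) + 188·16 = 12)
  q = 1: r = 8, s = 4 − 1·(-7) = 11, t = -9 − 1·16 = -25  (check: 428·11 + 188·(-25) = 8)
  q = 1: r = 4, s = -7 − 1·11 = -18, t = 16 − 1·(-25) = 41  (check: 428·(-18) + 188·41 = 4)
The row with r = 4 (the gcd) gives the Bezout coefficients s = -18, t = 41.
Result: 428 · (-18) + 188 · (41) = 4.

gcd(428, 188) = 4; s = -18, t = 41 (check: 428·(-18) + 188·41 = 4).


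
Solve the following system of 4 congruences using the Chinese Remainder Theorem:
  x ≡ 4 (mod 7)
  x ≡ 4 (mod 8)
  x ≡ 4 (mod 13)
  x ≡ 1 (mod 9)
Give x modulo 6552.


Product of moduli M = 7 · 8 · 13 · 9 = 6552.
Merge one congruence at a time:
  Start: x ≡ 4 (mod 7).
  Combine with x ≡ 4 (mod 8); new modulus lcm = 56.
    Write x = 4 + 7·t and substitute into x ≡ 4 (mod 8): 7·t ≡ 4 − 4 = 0 (mod 8).
    The inverse of 7 mod 8 is 7 (since 7·7 = 49 = 6·8 + 1), so t ≡ 7·0 = 0 ≡ 0 (mod 8).
    Then x = 4 + 7·0 = 4, valid modulo lcm(7, 8) = 56: x ≡ 4 (mod 56).
  Combine with x ≡ 4 (mod 13); new modulus lcm = 728.
    Write x = 4 + 56·t and substitute into x ≡ 4 (mod 13): 56·t ≡ 4 − 4 = 0 (mod 13).
    Reduce coefficients mod 13: 4·t ≡ 0 (mod 13).
    The inverse of 4 mod 13 is 10 (since 4·10 = 40 = 3·13 + 1), so t ≡ 10·0 = 0 ≡ 0 (mod 13).
    Then x = 4 + 56·0 = 4, valid modulo lcm(56, 13) = 728: x ≡ 4 (mod 728).
  Combine with x ≡ 1 (mod 9); new modulus lcm = 6552.
    Write x = 4 + 728·t and substitute into x ≡ 1 (mod 9): 728·t ≡ 1 − 4 = -3 (mod 9).
    Reduce coefficients mod 9: 8·t ≡ 6 (mod 9).
    The inverse of 8 mod 9 is 8 (since 8·8 = 64 = 7·9 + 1), so t ≡ 8·6 = 48 ≡ 3 (mod 9).
    Then x = 4 + 728·3 = 2188, valid modulo lcm(728, 9) = 6552: x ≡ 2188 (mod 6552).
Verify against each original: 2188 mod 7 = 4, 2188 mod 8 = 4, 2188 mod 13 = 4, 2188 mod 9 = 1.

x ≡ 2188 (mod 6552).


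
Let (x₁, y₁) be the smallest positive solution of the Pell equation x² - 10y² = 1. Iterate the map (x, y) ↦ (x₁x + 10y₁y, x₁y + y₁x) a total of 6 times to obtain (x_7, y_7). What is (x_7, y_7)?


Step 1: Find the fundamental solution (x₁, y₁) of x² - 10y² = 1.
  Expand √10 as a continued fraction. a₀ = ⌊√10⌋ = 3; iterate m_{k+1} = d_k·a_k − m_k, d_{k+1} = (10 − m_{k+1}²)/d_k, a_{k+1} = ⌊(a₀ + m_{k+1})/d_{k+1}⌋ (starting m₀ = 0, d₀ = 1), with convergents p_k = a_k·p_{k-1} + p_{k-2}, q_k = a_k·q_{k-1} + q_{k-2} (p₋₁ = 1, q₋₁ = 0):
  k = 0: a₀ = 3; p₀/q₀ = 3/1; p₀² − 10·q₀² = 9 − 10 = -1.
  k = 1: m = 3, d = 1, a = ⌊(3 + 3)/1⌋ = 6; p/q = (6·3 + 1)/(6·1 + 0) = 19/6; p² − 10·q² = 361 − 360 = 1.
  The first convergent with p² − 10·q² = 1 gives the fundamental solution (x₁, y₁) = (19, 6).
Step 2: Apply the recurrence (x_{n+1}, y_{n+1}) = (x₁x_n + 10y₁y_n, x₁y_n + y₁x_n) repeatedly.
  From (x_1, y_1) = (19, 6): x_2 = 19·19 + 10·6·6 = 721; y_2 = 19·6 + 6·19 = 228.
  From (x_2, y_2) = (721, 228): x_3 = 19·721 + 10·6·228 = 27379; y_3 = 19·228 + 6·721 = 8658.
  From (x_3, y_3) = (27379, 8658): x_4 = 19·27379 + 10·6·8658 = 1039681; y_4 = 19·8658 + 6·27379 = 328776.
  From (x_4, y_4) = (1039681, 328776): x_5 = 19·1039681 + 10·6·328776 = 39480499; y_5 = 19·328776 + 6·1039681 = 12484830.
  From (x_5, y_5) = (39480499, 12484830): x_6 = 19·39480499 + 10·6·12484830 = 1499219281; y_6 = 19·12484830 + 6·39480499 = 474094764.
  From (x_6, y_6) = (1499219281, 474094764): x_7 = 19·1499219281 + 10·6·474094764 = 56930852179; y_7 = 19·474094764 + 6·1499219281 = 18003116202.
Step 3: Verify x_7² - 10·y_7² = 3241121929827149048041 - 3241121929827149048040 = 1 (should be 1). ✓

(x_1, y_1) = (19, 6); (x_7, y_7) = (56930852179, 18003116202).
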